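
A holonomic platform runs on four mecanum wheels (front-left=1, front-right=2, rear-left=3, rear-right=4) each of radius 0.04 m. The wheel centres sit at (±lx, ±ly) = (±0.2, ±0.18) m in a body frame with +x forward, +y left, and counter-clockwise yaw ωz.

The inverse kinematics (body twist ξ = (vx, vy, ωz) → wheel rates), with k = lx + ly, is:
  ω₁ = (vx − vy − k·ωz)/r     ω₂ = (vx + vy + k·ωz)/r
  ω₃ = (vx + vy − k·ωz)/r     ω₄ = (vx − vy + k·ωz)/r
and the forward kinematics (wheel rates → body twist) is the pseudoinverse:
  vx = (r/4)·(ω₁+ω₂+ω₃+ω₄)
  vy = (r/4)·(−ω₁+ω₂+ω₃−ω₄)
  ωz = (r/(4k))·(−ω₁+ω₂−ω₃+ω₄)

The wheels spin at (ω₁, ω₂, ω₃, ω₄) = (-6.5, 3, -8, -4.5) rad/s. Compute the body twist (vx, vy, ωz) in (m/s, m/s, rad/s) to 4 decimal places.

(-0.1600, 0.0600, 0.3421)

k = lx + ly = 0.2 + 0.18 = 0.3800
ω₁+ω₂+ω₃+ω₄ = -16.0000  →  vx = (0.04/4)·-16.0000 = -0.1600
−ω₁+ω₂+ω₃−ω₄ = 6.0000  →  vy = (0.04/4)·6.0000 = 0.0600
−ω₁+ω₂−ω₃+ω₄ = 13.0000  →  ωz = (0.04/1.5200)·13.0000 = 0.3421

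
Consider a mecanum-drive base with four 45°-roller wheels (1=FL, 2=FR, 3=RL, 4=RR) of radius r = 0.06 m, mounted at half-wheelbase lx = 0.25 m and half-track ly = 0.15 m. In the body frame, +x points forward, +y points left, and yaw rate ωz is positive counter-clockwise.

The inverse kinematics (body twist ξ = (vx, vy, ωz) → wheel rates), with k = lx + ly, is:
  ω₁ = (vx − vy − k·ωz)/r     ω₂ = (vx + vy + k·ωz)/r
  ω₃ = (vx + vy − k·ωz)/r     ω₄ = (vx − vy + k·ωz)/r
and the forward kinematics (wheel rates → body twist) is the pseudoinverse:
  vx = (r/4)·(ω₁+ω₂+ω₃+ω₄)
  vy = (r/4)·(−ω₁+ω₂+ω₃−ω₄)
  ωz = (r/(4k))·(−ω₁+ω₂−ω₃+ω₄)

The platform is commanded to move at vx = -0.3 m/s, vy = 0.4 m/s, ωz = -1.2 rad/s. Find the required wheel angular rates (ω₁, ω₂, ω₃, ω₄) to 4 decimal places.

k = lx + ly = 0.25 + 0.15 = 0.4000;  k·ωz = 0.4000·-1.2 = -0.4800
ω₁ (FL) = (vx − vy − k·ωz)/r = -0.2200/0.06 = -3.6667
ω₂ (FR) = (vx + vy + k·ωz)/r = -0.3800/0.06 = -6.3333
ω₃ (RL) = (vx + vy − k·ωz)/r = 0.5800/0.06 = 9.6667
ω₄ (RR) = (vx − vy + k·ωz)/r = -1.1800/0.06 = -19.6667

(-3.6667, -6.3333, 9.6667, -19.6667)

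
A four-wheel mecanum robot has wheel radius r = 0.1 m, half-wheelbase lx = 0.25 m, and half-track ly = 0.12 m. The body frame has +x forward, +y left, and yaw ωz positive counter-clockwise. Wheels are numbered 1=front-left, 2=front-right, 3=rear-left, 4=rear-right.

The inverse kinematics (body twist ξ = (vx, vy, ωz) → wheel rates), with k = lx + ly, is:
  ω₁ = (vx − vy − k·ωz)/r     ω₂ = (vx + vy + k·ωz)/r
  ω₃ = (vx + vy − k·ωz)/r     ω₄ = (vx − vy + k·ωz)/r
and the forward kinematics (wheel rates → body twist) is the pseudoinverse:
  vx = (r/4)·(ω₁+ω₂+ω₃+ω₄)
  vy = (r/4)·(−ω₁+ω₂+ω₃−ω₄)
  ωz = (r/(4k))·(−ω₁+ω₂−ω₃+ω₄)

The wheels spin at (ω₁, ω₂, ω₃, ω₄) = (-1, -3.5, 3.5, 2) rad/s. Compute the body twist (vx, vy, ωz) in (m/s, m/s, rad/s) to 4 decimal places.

k = lx + ly = 0.25 + 0.12 = 0.3700
ω₁+ω₂+ω₃+ω₄ = 1.0000  →  vx = (0.1/4)·1.0000 = 0.0250
−ω₁+ω₂+ω₃−ω₄ = -1.0000  →  vy = (0.1/4)·-1.0000 = -0.0250
−ω₁+ω₂−ω₃+ω₄ = -4.0000  →  ωz = (0.1/1.4800)·-4.0000 = -0.2703

(0.0250, -0.0250, -0.2703)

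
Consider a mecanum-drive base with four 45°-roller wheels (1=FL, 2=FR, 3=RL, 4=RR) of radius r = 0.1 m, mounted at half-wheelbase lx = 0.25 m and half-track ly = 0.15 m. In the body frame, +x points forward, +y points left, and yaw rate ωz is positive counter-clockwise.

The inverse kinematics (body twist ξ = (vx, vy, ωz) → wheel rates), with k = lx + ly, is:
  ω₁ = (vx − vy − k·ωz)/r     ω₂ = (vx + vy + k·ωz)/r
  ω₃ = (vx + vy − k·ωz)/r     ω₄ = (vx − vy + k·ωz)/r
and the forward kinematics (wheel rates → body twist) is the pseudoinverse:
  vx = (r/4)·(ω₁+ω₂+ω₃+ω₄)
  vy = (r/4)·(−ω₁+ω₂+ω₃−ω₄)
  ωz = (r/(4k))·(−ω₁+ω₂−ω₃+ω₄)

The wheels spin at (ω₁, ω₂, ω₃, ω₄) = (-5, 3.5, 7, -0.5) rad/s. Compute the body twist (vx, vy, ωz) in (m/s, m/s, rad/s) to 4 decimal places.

(0.1250, 0.4000, 0.0625)

k = lx + ly = 0.25 + 0.15 = 0.4000
ω₁+ω₂+ω₃+ω₄ = 5.0000  →  vx = (0.1/4)·5.0000 = 0.1250
−ω₁+ω₂+ω₃−ω₄ = 16.0000  →  vy = (0.1/4)·16.0000 = 0.4000
−ω₁+ω₂−ω₃+ω₄ = 1.0000  →  ωz = (0.1/1.6000)·1.0000 = 0.0625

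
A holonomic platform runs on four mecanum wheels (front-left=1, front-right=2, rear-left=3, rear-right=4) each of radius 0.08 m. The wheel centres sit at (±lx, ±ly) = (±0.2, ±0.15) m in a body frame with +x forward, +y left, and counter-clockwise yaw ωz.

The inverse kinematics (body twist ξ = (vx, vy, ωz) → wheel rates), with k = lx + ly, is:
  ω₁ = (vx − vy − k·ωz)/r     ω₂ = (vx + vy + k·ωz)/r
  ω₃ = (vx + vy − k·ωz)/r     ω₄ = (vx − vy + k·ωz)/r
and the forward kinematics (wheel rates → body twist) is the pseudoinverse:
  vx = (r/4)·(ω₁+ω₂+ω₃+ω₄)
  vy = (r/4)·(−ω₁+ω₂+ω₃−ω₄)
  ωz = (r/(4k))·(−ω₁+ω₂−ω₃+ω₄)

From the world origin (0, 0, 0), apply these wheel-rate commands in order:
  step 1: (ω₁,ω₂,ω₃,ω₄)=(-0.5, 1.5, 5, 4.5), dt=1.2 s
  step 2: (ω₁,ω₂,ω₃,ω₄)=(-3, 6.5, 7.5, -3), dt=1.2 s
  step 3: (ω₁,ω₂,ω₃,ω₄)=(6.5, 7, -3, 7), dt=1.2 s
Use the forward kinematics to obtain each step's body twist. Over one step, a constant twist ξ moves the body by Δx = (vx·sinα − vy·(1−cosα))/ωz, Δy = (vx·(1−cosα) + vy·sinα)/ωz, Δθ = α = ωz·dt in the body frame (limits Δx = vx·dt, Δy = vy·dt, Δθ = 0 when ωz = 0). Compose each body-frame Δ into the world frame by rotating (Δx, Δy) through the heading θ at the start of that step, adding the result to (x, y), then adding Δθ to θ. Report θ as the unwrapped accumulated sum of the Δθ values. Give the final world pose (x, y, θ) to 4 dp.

step 1: ξ=(vx,vy,ωz)=(0.2100, 0.0500, 0.0857), dt=1.2 → body Δ=(0.2485, 0.0728, 0.1029) → world pose (0.2485, 0.0728, 0.1029)
step 2: ξ=(vx,vy,ωz)=(0.1600, 0.4000, -0.0571), dt=1.2 → body Δ=(0.2083, 0.4730, -0.0686) → world pose (0.4071, 0.5648, 0.0343)
step 3: ξ=(vx,vy,ωz)=(0.3500, -0.1900, 0.6000), dt=1.2 → body Δ=(0.4632, -0.0640, 0.7200) → world pose (0.8723, 0.5167, 0.7543)

(0.8723, 0.5167, 0.7543)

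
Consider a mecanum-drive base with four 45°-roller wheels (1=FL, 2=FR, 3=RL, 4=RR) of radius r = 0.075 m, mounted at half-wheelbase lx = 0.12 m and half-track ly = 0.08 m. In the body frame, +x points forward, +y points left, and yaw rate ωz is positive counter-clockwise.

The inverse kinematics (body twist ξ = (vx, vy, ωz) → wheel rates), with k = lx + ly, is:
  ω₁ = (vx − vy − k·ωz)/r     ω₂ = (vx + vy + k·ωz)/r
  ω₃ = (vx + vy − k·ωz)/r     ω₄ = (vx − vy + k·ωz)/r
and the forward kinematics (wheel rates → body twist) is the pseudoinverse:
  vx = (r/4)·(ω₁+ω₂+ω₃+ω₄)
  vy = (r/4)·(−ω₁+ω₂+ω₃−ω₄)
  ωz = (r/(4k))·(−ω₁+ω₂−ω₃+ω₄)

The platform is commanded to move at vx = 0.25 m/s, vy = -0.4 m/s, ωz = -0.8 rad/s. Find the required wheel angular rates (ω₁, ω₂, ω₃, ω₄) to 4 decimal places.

(10.8000, -4.1333, 0.1333, 6.5333)

k = lx + ly = 0.12 + 0.08 = 0.2000;  k·ωz = 0.2000·-0.8 = -0.1600
ω₁ (FL) = (vx − vy − k·ωz)/r = 0.8100/0.075 = 10.8000
ω₂ (FR) = (vx + vy + k·ωz)/r = -0.3100/0.075 = -4.1333
ω₃ (RL) = (vx + vy − k·ωz)/r = 0.0100/0.075 = 0.1333
ω₄ (RR) = (vx − vy + k·ωz)/r = 0.4900/0.075 = 6.5333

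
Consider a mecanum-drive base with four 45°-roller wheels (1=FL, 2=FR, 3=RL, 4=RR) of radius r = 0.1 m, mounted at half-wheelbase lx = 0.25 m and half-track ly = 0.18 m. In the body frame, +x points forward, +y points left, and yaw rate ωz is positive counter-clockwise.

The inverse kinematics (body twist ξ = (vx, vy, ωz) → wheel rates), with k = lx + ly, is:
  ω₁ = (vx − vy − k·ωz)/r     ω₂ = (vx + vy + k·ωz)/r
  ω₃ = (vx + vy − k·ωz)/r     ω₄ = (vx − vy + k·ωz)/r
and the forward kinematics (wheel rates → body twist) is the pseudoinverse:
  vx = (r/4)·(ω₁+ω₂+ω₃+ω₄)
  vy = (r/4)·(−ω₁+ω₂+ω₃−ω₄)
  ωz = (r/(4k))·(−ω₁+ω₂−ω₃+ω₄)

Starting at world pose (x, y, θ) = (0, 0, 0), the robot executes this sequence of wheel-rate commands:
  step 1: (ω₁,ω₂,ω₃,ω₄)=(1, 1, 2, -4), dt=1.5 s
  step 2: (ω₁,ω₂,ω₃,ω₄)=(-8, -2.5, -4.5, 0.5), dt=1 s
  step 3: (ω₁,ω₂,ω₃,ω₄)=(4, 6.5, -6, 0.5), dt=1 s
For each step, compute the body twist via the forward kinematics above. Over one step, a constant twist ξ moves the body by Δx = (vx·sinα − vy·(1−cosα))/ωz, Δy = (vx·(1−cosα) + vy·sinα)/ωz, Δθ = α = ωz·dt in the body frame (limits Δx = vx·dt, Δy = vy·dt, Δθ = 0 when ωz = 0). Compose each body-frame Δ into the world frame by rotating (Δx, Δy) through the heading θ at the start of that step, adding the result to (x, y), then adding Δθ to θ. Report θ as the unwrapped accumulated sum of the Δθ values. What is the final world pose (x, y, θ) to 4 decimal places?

(-0.1383, 0.2534, 0.6105)

step 1: ξ=(vx,vy,ωz)=(0.0000, 0.1500, -0.3488), dt=1.5 → body Δ=(0.0575, 0.2149, -0.5233) → world pose (0.0575, 0.2149, -0.5233)
step 2: ξ=(vx,vy,ωz)=(-0.3625, 0.0125, 0.6105), dt=1.0 → body Δ=(-0.3441, -0.0955, 0.6105) → world pose (-0.2883, 0.3041, 0.0872)
step 3: ξ=(vx,vy,ωz)=(0.1250, -0.1000, 0.5233), dt=1.0 → body Δ=(0.1449, -0.0635, 0.5233) → world pose (-0.1383, 0.2534, 0.6105)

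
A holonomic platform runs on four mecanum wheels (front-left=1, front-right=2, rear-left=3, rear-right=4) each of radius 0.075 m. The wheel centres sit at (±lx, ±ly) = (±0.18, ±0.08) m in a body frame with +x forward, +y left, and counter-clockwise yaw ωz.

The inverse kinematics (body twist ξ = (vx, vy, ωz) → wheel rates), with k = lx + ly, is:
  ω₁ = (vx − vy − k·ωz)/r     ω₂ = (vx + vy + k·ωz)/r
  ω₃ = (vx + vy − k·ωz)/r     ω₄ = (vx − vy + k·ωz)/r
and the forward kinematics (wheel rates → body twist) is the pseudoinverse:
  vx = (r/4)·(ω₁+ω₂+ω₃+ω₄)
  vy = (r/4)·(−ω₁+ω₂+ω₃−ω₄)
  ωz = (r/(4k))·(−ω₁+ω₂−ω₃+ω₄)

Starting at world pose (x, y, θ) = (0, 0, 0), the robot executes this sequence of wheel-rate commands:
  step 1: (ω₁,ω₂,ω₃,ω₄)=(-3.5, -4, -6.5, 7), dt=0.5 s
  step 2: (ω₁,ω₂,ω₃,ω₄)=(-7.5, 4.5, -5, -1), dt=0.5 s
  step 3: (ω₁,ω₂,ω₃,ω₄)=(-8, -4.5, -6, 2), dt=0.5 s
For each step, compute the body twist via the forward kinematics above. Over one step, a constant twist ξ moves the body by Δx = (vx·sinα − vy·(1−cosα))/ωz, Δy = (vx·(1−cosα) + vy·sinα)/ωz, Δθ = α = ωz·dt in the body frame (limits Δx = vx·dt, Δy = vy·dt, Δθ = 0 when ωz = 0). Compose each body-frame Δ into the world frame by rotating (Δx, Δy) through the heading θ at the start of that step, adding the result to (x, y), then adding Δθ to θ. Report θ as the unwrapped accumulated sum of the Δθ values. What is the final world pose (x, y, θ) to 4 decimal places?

(-0.1525, -0.3040, 1.4603)

step 1: ξ=(vx,vy,ωz)=(-0.1312, -0.2625, 0.9375), dt=0.5 → body Δ=(-0.0330, -0.1416, 0.4688) → world pose (-0.0330, -0.1416, 0.4688)
step 2: ξ=(vx,vy,ωz)=(-0.1688, 0.1500, 1.1538), dt=0.5 → body Δ=(-0.1008, 0.0472, 0.5769) → world pose (-0.1443, -0.1450, 1.0457)
step 3: ξ=(vx,vy,ωz)=(-0.3094, -0.0844, 0.8293), dt=0.5 → body Δ=(-0.1417, -0.0726, 0.4147) → world pose (-0.1525, -0.3040, 1.4603)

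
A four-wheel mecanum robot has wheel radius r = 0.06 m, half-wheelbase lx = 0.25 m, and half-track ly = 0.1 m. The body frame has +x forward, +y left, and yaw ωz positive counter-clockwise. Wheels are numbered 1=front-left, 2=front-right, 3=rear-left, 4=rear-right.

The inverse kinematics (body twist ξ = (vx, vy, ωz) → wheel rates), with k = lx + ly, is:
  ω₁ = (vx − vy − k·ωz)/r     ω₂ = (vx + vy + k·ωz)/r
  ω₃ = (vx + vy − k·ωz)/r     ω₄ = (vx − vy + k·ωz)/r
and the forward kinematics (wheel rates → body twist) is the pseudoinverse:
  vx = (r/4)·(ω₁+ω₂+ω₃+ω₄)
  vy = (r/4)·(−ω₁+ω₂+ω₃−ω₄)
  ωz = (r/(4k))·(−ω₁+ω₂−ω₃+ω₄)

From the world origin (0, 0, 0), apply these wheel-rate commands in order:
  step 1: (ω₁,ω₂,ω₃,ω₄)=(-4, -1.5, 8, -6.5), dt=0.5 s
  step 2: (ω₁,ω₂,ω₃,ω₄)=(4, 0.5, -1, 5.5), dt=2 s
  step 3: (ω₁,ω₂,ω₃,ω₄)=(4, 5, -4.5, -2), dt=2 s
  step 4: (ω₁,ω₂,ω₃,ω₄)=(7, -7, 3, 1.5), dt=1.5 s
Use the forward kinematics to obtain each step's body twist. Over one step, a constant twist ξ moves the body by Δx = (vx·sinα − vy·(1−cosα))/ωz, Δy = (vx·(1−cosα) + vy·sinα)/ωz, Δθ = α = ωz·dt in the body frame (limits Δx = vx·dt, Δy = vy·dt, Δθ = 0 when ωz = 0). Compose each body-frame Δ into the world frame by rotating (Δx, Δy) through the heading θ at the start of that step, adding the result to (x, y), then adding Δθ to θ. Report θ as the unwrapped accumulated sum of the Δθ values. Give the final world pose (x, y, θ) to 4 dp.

(0.3380, -0.5181, -0.6964)

step 1: ξ=(vx,vy,ωz)=(-0.0600, 0.2550, -0.5143), dt=0.5 → body Δ=(-0.0134, 0.1299, -0.2571) → world pose (-0.0134, 0.1299, -0.2571)
step 2: ξ=(vx,vy,ωz)=(0.1350, -0.1500, 0.1286), dt=2.0 → body Δ=(0.3054, -0.2622, 0.2571) → world pose (0.2153, -0.2013, 0.0000)
step 3: ξ=(vx,vy,ωz)=(0.0375, -0.0225, 0.1500), dt=2.0 → body Δ=(0.0806, -0.0332, 0.3000) → world pose (0.2959, -0.2345, 0.3000)
step 4: ξ=(vx,vy,ωz)=(0.0675, -0.1875, -0.6643), dt=1.5 → body Δ=(-0.0436, -0.2834, -0.9964) → world pose (0.3380, -0.5181, -0.6964)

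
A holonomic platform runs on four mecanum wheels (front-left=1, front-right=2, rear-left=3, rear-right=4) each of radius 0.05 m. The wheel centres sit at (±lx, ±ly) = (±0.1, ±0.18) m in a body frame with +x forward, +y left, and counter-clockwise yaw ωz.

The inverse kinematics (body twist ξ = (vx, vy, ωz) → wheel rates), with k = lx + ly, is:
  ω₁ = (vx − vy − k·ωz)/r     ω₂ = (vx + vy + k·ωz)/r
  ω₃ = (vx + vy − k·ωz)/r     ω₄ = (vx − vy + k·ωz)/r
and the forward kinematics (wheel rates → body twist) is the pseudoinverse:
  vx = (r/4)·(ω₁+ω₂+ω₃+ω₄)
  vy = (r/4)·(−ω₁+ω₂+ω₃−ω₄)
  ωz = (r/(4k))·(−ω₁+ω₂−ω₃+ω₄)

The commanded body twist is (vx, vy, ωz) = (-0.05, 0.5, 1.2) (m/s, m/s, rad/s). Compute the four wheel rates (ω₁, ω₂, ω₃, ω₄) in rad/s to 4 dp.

(-17.7200, 15.7200, 2.2800, -4.2800)

k = lx + ly = 0.1 + 0.18 = 0.2800;  k·ωz = 0.2800·1.2 = 0.3360
ω₁ (FL) = (vx − vy − k·ωz)/r = -0.8860/0.05 = -17.7200
ω₂ (FR) = (vx + vy + k·ωz)/r = 0.7860/0.05 = 15.7200
ω₃ (RL) = (vx + vy − k·ωz)/r = 0.1140/0.05 = 2.2800
ω₄ (RR) = (vx − vy + k·ωz)/r = -0.2140/0.05 = -4.2800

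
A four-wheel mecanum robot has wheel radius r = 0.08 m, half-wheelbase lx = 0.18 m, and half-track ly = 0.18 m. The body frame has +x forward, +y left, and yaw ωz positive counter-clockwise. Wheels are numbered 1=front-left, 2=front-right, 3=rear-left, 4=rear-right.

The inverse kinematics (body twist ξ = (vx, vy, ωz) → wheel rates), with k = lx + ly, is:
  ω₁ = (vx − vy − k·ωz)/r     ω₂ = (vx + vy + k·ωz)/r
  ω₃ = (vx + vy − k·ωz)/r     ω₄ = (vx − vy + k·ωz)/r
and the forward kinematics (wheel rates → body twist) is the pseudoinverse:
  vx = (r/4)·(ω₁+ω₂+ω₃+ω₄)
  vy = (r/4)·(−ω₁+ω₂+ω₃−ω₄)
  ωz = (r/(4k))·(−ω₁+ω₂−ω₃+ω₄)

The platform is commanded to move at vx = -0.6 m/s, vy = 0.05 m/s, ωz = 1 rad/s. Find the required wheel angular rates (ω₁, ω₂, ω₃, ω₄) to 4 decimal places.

(-12.6250, -2.3750, -11.3750, -3.6250)

k = lx + ly = 0.18 + 0.18 = 0.3600;  k·ωz = 0.3600·1 = 0.3600
ω₁ (FL) = (vx − vy − k·ωz)/r = -1.0100/0.08 = -12.6250
ω₂ (FR) = (vx + vy + k·ωz)/r = -0.1900/0.08 = -2.3750
ω₃ (RL) = (vx + vy − k·ωz)/r = -0.9100/0.08 = -11.3750
ω₄ (RR) = (vx − vy + k·ωz)/r = -0.2900/0.08 = -3.6250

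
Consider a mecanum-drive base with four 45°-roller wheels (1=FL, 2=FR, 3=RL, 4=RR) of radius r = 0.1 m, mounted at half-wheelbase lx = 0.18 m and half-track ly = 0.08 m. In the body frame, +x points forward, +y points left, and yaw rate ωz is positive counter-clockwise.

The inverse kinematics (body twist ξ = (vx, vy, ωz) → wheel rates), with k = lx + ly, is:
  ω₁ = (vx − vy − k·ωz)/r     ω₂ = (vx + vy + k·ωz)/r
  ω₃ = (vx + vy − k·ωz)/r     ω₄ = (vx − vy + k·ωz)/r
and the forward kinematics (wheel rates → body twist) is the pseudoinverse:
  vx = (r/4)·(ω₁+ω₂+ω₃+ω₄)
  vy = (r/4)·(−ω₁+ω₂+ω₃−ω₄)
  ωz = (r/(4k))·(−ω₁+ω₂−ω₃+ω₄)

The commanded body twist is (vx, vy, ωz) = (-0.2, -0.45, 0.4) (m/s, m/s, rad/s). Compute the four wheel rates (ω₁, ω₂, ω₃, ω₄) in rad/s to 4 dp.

k = lx + ly = 0.18 + 0.08 = 0.2600;  k·ωz = 0.2600·0.4 = 0.1040
ω₁ (FL) = (vx − vy − k·ωz)/r = 0.1460/0.1 = 1.4600
ω₂ (FR) = (vx + vy + k·ωz)/r = -0.5460/0.1 = -5.4600
ω₃ (RL) = (vx + vy − k·ωz)/r = -0.7540/0.1 = -7.5400
ω₄ (RR) = (vx − vy + k·ωz)/r = 0.3540/0.1 = 3.5400

(1.4600, -5.4600, -7.5400, 3.5400)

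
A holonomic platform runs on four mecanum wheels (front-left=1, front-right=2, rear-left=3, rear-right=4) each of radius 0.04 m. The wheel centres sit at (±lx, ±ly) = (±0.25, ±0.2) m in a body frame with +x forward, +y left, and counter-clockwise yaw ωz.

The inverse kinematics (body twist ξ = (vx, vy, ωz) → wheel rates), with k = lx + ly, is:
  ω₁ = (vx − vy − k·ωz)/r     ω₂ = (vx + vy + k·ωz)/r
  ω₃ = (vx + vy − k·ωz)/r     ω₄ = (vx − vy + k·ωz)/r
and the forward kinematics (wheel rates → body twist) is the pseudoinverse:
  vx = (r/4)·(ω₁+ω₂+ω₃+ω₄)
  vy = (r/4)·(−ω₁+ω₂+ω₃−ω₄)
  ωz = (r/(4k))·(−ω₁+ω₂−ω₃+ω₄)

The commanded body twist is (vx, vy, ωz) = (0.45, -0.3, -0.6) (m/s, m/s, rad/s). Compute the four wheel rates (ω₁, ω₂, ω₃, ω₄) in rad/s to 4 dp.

(25.5000, -3.0000, 10.5000, 12.0000)

k = lx + ly = 0.25 + 0.2 = 0.4500;  k·ωz = 0.4500·-0.6 = -0.2700
ω₁ (FL) = (vx − vy − k·ωz)/r = 1.0200/0.04 = 25.5000
ω₂ (FR) = (vx + vy + k·ωz)/r = -0.1200/0.04 = -3.0000
ω₃ (RL) = (vx + vy − k·ωz)/r = 0.4200/0.04 = 10.5000
ω₄ (RR) = (vx − vy + k·ωz)/r = 0.4800/0.04 = 12.0000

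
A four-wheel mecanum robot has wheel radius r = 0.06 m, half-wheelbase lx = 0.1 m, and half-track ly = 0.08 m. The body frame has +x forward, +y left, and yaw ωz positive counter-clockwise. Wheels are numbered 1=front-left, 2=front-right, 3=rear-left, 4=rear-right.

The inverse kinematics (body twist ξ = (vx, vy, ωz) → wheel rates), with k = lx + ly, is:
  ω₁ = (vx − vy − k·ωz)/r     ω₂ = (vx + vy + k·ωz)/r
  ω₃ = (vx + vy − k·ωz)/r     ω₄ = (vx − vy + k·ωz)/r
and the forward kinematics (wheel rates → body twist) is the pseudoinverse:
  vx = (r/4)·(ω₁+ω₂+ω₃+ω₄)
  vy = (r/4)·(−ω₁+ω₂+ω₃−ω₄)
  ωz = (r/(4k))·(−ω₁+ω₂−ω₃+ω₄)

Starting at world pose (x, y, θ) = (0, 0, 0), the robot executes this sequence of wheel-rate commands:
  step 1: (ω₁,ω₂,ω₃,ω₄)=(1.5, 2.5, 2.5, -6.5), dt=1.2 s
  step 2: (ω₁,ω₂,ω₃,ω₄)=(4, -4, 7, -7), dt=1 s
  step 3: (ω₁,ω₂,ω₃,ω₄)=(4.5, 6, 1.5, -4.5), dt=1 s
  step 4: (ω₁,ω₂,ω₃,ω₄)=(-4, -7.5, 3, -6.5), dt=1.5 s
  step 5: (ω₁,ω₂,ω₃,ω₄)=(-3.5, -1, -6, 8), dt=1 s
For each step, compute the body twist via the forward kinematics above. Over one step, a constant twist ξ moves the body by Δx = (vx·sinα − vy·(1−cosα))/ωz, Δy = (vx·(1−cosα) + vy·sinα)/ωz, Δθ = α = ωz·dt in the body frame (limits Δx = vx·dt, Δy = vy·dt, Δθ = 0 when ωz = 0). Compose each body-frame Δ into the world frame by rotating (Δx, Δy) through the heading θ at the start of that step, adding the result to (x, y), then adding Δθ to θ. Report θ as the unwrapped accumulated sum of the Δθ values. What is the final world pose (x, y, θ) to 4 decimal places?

(0.3720, -0.1891, -3.2583)

step 1: ξ=(vx,vy,ωz)=(0.0000, 0.1500, -0.6667), dt=1.2 → body Δ=(0.0682, 0.1614, -0.8000) → world pose (0.0682, 0.1614, -0.8000)
step 2: ξ=(vx,vy,ωz)=(0.0000, 0.0900, -1.8333), dt=1.0 → body Δ=(0.0618, 0.0474, -1.8333) → world pose (0.1453, 0.1501, -2.6333)
step 3: ξ=(vx,vy,ωz)=(0.1125, 0.1125, -0.3750), dt=1.0 → body Δ=(0.1307, 0.0890, -0.3750) → world pose (0.0745, 0.0087, -3.0083)
step 4: ξ=(vx,vy,ωz)=(-0.2250, 0.0900, -1.0833), dt=1.5 → body Δ=(-0.1198, 0.3019, -1.6250) → world pose (0.2333, -0.2746, -4.6333)
step 5: ξ=(vx,vy,ωz)=(-0.0375, -0.1725, 1.3750), dt=1.0 → body Δ=(0.0743, -0.1450, 1.3750) → world pose (0.3720, -0.1891, -3.2583)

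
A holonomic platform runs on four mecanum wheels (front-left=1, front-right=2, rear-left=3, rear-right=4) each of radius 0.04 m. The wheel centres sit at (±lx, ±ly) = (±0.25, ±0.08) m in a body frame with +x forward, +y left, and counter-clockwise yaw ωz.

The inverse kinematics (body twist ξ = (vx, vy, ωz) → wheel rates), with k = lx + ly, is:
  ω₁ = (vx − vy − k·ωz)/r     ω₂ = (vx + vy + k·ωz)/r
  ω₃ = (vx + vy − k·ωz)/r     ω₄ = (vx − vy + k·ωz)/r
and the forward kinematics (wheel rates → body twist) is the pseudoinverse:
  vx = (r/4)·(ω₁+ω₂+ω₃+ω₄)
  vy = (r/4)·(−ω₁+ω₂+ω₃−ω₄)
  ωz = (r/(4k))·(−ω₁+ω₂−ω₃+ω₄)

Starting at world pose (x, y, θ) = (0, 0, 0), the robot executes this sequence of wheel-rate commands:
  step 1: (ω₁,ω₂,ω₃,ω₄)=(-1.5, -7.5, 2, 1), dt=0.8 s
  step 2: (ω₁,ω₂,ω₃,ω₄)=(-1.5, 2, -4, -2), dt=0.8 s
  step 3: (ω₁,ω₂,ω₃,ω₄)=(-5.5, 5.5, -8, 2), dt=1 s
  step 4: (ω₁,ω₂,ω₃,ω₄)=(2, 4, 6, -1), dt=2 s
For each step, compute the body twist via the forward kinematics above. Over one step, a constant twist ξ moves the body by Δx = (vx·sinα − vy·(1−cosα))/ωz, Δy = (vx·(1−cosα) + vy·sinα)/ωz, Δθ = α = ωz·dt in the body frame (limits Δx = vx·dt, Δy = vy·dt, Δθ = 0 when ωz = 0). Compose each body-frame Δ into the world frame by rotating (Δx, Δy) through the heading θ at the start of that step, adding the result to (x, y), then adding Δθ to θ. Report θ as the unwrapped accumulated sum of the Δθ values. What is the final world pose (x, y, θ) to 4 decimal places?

step 1: ξ=(vx,vy,ωz)=(-0.0600, -0.0500, -0.2121), dt=0.8 → body Δ=(-0.0512, -0.0357, -0.1697) → world pose (-0.0512, -0.0357, -0.1697)
step 2: ξ=(vx,vy,ωz)=(-0.0550, 0.0150, 0.1667), dt=0.8 → body Δ=(-0.0447, 0.0090, 0.1333) → world pose (-0.0937, -0.0193, -0.0364)
step 3: ξ=(vx,vy,ωz)=(-0.0600, 0.0100, 0.6364), dt=1.0 → body Δ=(-0.0591, -0.0091, 0.6364) → world pose (-0.1531, -0.0263, 0.6000)
step 4: ξ=(vx,vy,ωz)=(0.1100, 0.0900, -0.1515), dt=2.0 → body Δ=(0.2437, 0.1442, -0.3030) → world pose (-0.0333, 0.2303, 0.2970)

(-0.0333, 0.2303, 0.2970)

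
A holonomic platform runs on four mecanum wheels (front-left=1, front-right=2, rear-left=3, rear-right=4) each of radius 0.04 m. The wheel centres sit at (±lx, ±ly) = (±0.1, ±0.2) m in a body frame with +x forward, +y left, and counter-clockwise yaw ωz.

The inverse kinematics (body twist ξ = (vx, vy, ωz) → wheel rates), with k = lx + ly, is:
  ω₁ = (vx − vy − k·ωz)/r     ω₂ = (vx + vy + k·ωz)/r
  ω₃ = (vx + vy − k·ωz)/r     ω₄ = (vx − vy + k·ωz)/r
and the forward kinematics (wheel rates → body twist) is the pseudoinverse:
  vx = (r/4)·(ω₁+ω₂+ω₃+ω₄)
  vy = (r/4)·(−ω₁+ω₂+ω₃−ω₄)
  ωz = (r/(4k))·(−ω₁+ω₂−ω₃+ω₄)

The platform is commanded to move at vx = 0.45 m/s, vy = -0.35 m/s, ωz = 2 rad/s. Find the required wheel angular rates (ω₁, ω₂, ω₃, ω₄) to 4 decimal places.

k = lx + ly = 0.1 + 0.2 = 0.3000;  k·ωz = 0.3000·2 = 0.6000
ω₁ (FL) = (vx − vy − k·ωz)/r = 0.2000/0.04 = 5.0000
ω₂ (FR) = (vx + vy + k·ωz)/r = 0.7000/0.04 = 17.5000
ω₃ (RL) = (vx + vy − k·ωz)/r = -0.5000/0.04 = -12.5000
ω₄ (RR) = (vx − vy + k·ωz)/r = 1.4000/0.04 = 35.0000

(5.0000, 17.5000, -12.5000, 35.0000)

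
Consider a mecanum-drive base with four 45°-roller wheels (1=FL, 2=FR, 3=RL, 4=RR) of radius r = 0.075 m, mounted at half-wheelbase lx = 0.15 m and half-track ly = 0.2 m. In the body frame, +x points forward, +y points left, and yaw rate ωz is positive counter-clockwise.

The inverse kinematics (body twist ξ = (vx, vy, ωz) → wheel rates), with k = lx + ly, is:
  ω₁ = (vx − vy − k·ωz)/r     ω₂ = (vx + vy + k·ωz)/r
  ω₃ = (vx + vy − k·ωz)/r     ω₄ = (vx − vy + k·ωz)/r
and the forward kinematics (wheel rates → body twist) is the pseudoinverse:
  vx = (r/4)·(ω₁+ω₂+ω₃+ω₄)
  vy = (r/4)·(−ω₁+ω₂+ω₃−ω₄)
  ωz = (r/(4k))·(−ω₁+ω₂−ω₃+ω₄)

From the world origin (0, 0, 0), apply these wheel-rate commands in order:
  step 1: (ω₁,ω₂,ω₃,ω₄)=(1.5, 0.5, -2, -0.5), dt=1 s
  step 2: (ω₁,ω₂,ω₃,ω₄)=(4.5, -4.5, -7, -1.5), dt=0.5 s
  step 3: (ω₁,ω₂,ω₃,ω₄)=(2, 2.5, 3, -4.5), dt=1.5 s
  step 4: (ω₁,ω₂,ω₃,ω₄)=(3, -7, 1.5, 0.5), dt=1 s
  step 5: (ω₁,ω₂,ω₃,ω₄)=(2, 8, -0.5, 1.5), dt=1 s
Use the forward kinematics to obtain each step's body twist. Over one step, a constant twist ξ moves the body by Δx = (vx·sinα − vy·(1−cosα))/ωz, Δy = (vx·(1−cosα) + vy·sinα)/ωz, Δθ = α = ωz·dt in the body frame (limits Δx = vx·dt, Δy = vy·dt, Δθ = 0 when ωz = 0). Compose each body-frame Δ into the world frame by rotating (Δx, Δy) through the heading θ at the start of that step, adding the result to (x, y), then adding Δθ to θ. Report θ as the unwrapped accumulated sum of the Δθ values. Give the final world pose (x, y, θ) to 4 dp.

step 1: ξ=(vx,vy,ωz)=(-0.0094, -0.0469, 0.0268), dt=1.0 → body Δ=(-0.0087, -0.0470, 0.0268) → world pose (-0.0087, -0.0470, 0.0268)
step 2: ξ=(vx,vy,ωz)=(-0.1594, -0.2719, -0.1875), dt=0.5 → body Δ=(-0.0859, -0.1320, -0.0938) → world pose (-0.0911, -0.1813, -0.0670)
step 3: ξ=(vx,vy,ωz)=(0.0563, 0.1500, -0.3750), dt=1.5 → body Δ=(0.1416, 0.1902, -0.5625) → world pose (0.0629, -0.0009, -0.6295)
step 4: ξ=(vx,vy,ωz)=(-0.0375, -0.1688, -0.5893), dt=1.0 → body Δ=(-0.0837, -0.1484, -0.5893) → world pose (-0.0921, -0.0717, -1.2188)
step 5: ξ=(vx,vy,ωz)=(0.2062, 0.0750, 0.4286), dt=1.0 → body Δ=(0.1842, 0.1162, 0.4286) → world pose (0.0805, -0.2045, -0.7902)

(0.0805, -0.2045, -0.7902)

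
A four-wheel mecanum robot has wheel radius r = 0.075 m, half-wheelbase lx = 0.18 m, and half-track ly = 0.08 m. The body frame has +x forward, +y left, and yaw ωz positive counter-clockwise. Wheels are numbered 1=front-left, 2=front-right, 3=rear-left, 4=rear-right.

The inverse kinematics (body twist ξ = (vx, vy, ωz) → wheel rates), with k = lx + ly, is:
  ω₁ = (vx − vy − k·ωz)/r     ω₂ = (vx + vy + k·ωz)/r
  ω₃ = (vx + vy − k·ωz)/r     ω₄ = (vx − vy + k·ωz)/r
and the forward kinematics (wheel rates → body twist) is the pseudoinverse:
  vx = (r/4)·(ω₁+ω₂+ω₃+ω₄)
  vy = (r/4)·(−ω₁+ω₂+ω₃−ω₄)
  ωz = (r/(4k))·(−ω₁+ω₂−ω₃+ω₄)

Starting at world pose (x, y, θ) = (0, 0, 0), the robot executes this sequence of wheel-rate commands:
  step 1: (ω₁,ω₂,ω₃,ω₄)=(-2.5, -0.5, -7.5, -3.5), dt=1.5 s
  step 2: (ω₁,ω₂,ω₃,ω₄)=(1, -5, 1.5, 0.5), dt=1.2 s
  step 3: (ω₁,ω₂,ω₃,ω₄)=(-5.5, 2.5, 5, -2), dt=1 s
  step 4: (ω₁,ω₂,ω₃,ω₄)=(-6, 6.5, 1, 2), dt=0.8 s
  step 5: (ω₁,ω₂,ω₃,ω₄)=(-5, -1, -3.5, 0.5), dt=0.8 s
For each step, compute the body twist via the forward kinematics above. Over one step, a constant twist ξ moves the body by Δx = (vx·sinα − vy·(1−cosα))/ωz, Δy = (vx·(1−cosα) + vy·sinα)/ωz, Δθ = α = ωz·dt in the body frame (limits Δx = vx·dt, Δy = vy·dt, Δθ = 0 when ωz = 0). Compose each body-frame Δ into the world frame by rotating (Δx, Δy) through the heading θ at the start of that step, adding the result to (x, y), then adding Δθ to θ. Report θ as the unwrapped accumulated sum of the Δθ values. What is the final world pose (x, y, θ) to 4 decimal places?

step 1: ξ=(vx,vy,ωz)=(-0.2625, -0.0375, 0.4327), dt=1.5 → body Δ=(-0.3491, -0.1757, 0.6490) → world pose (-0.3491, -0.1757, 0.6490)
step 2: ξ=(vx,vy,ωz)=(-0.0375, -0.0938, -0.5048), dt=1.2 → body Δ=(-0.0753, -0.0925, -0.6058) → world pose (-0.3532, -0.2950, 0.0433)
step 3: ξ=(vx,vy,ωz)=(0.0000, 0.2812, 0.0721), dt=1.0 → body Δ=(-0.0101, 0.2810, 0.0721) → world pose (-0.3754, -0.0147, 0.1154)
step 4: ξ=(vx,vy,ωz)=(0.0656, 0.2156, 0.9736), dt=0.8 → body Δ=(-0.0165, 0.1750, 0.7788) → world pose (-0.4120, 0.1573, 0.8942)
step 5: ξ=(vx,vy,ωz)=(-0.1688, 0.0000, 0.5769), dt=0.8 → body Δ=(-0.1303, -0.0306, 0.4615) → world pose (-0.4697, 0.0365, 1.3558)

(-0.4697, 0.0365, 1.3558)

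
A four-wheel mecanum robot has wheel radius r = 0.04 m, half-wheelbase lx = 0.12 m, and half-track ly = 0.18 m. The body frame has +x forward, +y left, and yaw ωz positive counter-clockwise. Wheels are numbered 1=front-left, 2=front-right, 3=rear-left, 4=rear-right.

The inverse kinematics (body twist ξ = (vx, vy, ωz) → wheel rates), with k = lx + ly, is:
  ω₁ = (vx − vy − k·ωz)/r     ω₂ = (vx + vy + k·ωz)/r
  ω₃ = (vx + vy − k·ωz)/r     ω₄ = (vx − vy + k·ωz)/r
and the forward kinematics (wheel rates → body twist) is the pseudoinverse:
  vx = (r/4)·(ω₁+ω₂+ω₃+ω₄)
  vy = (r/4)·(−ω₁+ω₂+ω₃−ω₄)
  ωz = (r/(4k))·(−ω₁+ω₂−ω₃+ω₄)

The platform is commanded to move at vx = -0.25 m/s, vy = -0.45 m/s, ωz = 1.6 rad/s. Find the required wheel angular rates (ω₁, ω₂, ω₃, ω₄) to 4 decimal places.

k = lx + ly = 0.12 + 0.18 = 0.3000;  k·ωz = 0.3000·1.6 = 0.4800
ω₁ (FL) = (vx − vy − k·ωz)/r = -0.2800/0.04 = -7.0000
ω₂ (FR) = (vx + vy + k·ωz)/r = -0.2200/0.04 = -5.5000
ω₃ (RL) = (vx + vy − k·ωz)/r = -1.1800/0.04 = -29.5000
ω₄ (RR) = (vx − vy + k·ωz)/r = 0.6800/0.04 = 17.0000

(-7.0000, -5.5000, -29.5000, 17.0000)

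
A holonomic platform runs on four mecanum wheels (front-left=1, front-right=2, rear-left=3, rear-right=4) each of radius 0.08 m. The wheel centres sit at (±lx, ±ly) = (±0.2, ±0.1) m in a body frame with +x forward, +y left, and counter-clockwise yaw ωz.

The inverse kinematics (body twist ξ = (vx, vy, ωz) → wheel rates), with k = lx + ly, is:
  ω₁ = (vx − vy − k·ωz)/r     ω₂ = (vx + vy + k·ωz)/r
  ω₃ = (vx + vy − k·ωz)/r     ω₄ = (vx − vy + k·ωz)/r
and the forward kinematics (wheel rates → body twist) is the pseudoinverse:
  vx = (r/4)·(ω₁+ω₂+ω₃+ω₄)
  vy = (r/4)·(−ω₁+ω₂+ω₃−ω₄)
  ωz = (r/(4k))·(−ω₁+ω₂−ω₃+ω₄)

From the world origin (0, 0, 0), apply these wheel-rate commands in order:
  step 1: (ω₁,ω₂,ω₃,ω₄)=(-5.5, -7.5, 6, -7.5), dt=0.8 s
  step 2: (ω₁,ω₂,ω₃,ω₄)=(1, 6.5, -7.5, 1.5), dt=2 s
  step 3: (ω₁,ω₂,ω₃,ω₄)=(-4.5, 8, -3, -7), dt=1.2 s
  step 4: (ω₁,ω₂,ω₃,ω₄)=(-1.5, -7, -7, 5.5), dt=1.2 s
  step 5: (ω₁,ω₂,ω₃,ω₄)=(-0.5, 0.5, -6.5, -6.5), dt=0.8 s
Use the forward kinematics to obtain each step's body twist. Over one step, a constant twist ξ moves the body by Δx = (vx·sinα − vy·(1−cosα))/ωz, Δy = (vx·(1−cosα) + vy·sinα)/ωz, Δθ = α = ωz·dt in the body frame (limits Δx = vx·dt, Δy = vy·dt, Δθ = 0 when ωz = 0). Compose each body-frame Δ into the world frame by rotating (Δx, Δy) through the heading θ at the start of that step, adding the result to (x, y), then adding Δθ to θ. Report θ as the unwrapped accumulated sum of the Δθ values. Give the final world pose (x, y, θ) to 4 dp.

step 1: ξ=(vx,vy,ωz)=(-0.2900, 0.2300, -1.0333), dt=0.8 → body Δ=(-0.1346, 0.2543, -0.8267) → world pose (-0.1346, 0.2543, -0.8267)
step 2: ξ=(vx,vy,ωz)=(0.0300, -0.0700, 0.9667), dt=2.0 → body Δ=(0.1271, -0.0257, 1.9333) → world pose (-0.0674, 0.1434, 1.1067)
step 3: ξ=(vx,vy,ωz)=(-0.1300, 0.3300, 0.5667), dt=1.2 → body Δ=(-0.2738, 0.3152, 0.6800) → world pose (-0.4718, 0.0397, 1.7867)
step 4: ξ=(vx,vy,ωz)=(-0.2000, -0.3600, 0.4667), dt=1.2 → body Δ=(-0.1098, -0.4752, 0.5600) → world pose (0.0159, 0.0342, 2.3467)
step 5: ξ=(vx,vy,ωz)=(-0.2600, 0.0200, 0.0667), dt=0.8 → body Δ=(-0.2083, 0.0104, 0.0533) → world pose (0.1544, -0.1218, 2.4000)

(0.1544, -0.1218, 2.4000)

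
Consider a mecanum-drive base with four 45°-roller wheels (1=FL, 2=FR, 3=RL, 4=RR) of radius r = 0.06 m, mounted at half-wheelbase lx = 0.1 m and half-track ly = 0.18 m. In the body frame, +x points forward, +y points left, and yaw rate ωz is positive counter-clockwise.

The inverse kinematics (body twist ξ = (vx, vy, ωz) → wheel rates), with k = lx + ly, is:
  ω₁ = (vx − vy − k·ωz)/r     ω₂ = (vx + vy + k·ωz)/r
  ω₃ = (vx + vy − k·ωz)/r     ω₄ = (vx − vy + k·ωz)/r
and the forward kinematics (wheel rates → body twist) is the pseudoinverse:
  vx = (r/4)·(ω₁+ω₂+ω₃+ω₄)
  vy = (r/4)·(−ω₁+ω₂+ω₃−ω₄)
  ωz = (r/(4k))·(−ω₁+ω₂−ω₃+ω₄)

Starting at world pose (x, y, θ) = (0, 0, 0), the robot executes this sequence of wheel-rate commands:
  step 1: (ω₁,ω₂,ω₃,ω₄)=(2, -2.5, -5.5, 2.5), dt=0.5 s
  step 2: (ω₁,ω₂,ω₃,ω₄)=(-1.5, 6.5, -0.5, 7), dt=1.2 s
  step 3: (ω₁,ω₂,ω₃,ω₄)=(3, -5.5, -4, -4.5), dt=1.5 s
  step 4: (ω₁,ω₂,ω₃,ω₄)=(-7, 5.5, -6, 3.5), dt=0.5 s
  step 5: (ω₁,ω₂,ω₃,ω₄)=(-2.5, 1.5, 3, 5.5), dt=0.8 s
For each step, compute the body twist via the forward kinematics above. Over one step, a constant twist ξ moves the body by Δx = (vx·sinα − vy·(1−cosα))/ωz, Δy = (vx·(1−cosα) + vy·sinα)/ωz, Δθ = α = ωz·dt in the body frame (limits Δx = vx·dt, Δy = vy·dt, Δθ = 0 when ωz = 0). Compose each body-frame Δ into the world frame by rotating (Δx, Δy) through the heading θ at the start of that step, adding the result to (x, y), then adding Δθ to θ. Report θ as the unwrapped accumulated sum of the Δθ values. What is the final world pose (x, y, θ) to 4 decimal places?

(0.0628, -0.1822, 1.2348)

step 1: ξ=(vx,vy,ωz)=(-0.0525, -0.1875, 0.1875), dt=0.5 → body Δ=(-0.0218, -0.0948, 0.0937) → world pose (-0.0218, -0.0948, 0.0937)
step 2: ξ=(vx,vy,ωz)=(0.1725, 0.0075, 0.8304), dt=1.2 → body Δ=(0.1703, 0.1025, 0.9964) → world pose (0.1381, 0.0231, 1.0902)
step 3: ξ=(vx,vy,ωz)=(-0.1650, -0.1200, -0.4821), dt=1.5 → body Δ=(-0.2888, -0.0790, -0.7232) → world pose (0.0747, -0.2695, 0.3670)
step 4: ξ=(vx,vy,ωz)=(-0.0600, 0.0450, 1.1786), dt=0.5 → body Δ=(-0.0347, 0.0126, 0.5893) → world pose (0.0378, -0.2702, 0.9562)
step 5: ξ=(vx,vy,ωz)=(0.1125, 0.0225, 0.3482), dt=0.8 → body Δ=(0.0863, 0.0302, 0.2786) → world pose (0.0628, -0.1822, 1.2348)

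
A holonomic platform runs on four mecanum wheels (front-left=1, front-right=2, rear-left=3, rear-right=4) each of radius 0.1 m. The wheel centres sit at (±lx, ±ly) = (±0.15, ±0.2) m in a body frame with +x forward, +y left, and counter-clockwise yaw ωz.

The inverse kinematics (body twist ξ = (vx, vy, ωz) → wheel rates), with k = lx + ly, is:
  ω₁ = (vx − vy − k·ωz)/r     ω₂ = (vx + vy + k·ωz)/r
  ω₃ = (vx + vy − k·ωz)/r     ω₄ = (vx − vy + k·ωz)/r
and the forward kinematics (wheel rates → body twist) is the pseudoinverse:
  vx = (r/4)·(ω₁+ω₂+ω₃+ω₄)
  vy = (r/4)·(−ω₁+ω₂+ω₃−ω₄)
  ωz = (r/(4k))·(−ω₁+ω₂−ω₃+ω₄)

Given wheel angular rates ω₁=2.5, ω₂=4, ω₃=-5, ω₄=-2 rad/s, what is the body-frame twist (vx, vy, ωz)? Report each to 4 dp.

k = lx + ly = 0.15 + 0.2 = 0.3500
ω₁+ω₂+ω₃+ω₄ = -0.5000  →  vx = (0.1/4)·-0.5000 = -0.0125
−ω₁+ω₂+ω₃−ω₄ = -1.5000  →  vy = (0.1/4)·-1.5000 = -0.0375
−ω₁+ω₂−ω₃+ω₄ = 4.5000  →  ωz = (0.1/1.4000)·4.5000 = 0.3214

(-0.0125, -0.0375, 0.3214)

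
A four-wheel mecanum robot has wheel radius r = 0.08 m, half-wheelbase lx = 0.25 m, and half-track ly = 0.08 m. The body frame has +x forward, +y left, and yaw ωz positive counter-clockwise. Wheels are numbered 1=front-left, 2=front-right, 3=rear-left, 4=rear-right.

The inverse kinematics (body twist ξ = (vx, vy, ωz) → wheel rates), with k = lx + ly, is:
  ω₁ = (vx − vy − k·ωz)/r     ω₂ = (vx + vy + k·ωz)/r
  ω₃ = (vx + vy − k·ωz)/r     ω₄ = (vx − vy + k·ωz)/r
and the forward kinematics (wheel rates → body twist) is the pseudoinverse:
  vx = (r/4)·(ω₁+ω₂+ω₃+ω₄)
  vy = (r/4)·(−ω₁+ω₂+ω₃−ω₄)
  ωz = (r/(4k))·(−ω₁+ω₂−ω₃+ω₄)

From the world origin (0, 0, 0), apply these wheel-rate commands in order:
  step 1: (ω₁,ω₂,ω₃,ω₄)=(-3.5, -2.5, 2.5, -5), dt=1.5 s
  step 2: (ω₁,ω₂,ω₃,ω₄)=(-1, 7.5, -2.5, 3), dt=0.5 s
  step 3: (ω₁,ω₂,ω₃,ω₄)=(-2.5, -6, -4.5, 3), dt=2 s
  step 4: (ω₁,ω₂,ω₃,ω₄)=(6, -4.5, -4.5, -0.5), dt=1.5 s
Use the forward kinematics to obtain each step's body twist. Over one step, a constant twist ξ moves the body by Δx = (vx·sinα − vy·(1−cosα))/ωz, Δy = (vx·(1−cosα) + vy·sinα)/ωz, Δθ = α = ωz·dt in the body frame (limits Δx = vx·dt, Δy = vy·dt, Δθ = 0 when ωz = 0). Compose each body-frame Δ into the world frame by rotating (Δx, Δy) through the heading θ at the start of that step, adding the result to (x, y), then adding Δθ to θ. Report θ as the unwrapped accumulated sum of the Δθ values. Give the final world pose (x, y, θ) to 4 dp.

step 1: ξ=(vx,vy,ωz)=(-0.1700, 0.1700, -0.3939), dt=1.5 → body Δ=(-0.1672, 0.3136, -0.5909) → world pose (-0.1672, 0.3136, -0.5909)
step 2: ξ=(vx,vy,ωz)=(0.1400, 0.0600, 0.8485), dt=0.5 → body Δ=(0.0617, 0.0437, 0.4242) → world pose (-0.0917, 0.3156, -0.1667)
step 3: ξ=(vx,vy,ωz)=(-0.2000, -0.2200, 0.2424), dt=2.0 → body Δ=(-0.2799, -0.5180, 0.4848) → world pose (-0.4537, -0.1489, 0.3182)
step 4: ξ=(vx,vy,ωz)=(-0.0700, -0.2900, -0.3939), dt=1.5 → body Δ=(-0.2238, -0.3800, -0.5909) → world pose (-0.5474, -0.5798, -0.2727)

(-0.5474, -0.5798, -0.2727)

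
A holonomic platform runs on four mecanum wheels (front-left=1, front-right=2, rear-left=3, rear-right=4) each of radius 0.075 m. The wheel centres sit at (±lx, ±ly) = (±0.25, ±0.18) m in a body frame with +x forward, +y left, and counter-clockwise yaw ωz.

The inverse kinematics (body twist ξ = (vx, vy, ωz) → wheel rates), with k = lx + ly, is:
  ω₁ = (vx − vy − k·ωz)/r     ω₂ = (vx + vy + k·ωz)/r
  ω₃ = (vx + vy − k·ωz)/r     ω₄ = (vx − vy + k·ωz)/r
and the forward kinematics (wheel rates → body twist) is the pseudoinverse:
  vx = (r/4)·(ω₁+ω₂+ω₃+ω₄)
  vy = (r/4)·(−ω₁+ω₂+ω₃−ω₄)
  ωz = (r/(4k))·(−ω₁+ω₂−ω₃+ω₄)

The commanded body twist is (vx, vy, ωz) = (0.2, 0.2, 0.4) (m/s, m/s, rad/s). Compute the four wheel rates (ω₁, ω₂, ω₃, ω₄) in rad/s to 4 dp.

(-2.2933, 7.6267, 3.0400, 2.2933)

k = lx + ly = 0.25 + 0.18 = 0.4300;  k·ωz = 0.4300·0.4 = 0.1720
ω₁ (FL) = (vx − vy − k·ωz)/r = -0.1720/0.075 = -2.2933
ω₂ (FR) = (vx + vy + k·ωz)/r = 0.5720/0.075 = 7.6267
ω₃ (RL) = (vx + vy − k·ωz)/r = 0.2280/0.075 = 3.0400
ω₄ (RR) = (vx − vy + k·ωz)/r = 0.1720/0.075 = 2.2933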